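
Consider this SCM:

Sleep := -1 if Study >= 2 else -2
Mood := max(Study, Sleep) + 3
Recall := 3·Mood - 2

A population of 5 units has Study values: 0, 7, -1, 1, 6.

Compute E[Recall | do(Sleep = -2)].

Every unit gets Sleep=-2 under the intervention. Recall values become 7, 28, 4, 10, 25; E[Recall|do(Sleep=-2)] = 14.8.

14.8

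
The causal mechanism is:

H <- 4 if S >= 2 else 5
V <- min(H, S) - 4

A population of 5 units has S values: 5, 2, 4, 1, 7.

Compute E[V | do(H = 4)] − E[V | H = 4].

The intervention sets H=4 in all 5 units regardless of S. Recomputing V per unit gives 0, -2, 0, -3, 0; average -1.
E[V|H=4] averages over only the 4 units with H=4 (S = 5, 2, 4, 7): V = 0, -2, 0, 0, mean -0.5.
Difference = -1 − (-0.5) = -0.5.

-0.5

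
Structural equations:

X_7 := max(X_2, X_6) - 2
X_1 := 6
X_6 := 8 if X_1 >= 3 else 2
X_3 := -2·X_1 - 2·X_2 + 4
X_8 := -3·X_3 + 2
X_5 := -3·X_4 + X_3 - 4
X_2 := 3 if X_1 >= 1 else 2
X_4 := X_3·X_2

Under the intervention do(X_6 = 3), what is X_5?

108

do(X_6=3) replaces the equation X_6 := 8 if X_1 >= 3 else 2 with the constant X_6 = 3.
Since X_5 is not a descendant of the intervened variable, it is unaffected.
X_2 = 3 if X_1 >= 1 else 2  [with X_1=6]  = 3
X_3 = -2·X_1 - 2·X_2 + 4  [with X_1=6, X_2=3]  = -14
X_4 = X_3·X_2  [with X_3=-14, X_2=3]  = -42
X_5 = -3·X_4 + X_3 - 4  [with X_4=-42, X_3=-14]  = 108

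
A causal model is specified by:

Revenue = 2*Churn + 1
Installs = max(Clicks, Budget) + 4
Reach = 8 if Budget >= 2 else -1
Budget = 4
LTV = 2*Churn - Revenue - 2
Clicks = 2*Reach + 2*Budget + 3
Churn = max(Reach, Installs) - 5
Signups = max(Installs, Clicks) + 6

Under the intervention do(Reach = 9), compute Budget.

Under do(Reach=9), the mechanism Reach = 8 if Budget >= 2 else -1 is discarded; Reach is fixed at 9.
Budget is not downstream of the intervention, so its value is determined by the original equations.

4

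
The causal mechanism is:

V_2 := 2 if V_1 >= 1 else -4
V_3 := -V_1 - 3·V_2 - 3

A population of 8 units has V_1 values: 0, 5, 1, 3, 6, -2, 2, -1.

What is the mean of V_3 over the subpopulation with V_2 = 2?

-12.4

Observing V_2=2 restricts to units where V_2's equation naturally yields 2: V_1 ∈ {5, 1, 3, 6, 2}. In that subpopulation V_3 = -14, -10, -12, -15, -11, mean -12.4.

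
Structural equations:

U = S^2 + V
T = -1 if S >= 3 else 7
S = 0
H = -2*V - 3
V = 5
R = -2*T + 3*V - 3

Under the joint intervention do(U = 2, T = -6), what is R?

24

Setting U = 2, T = -6 by intervention discards those variables' equations.
R = -2*T + 3*V - 3  [with T=-6, V=5]  = 24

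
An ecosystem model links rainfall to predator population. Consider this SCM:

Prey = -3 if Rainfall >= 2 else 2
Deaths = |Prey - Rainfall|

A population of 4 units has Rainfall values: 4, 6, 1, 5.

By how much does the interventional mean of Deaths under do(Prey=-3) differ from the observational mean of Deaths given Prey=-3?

The intervention sets Prey=-3 in all 4 units regardless of Rainfall. Recomputing Deaths per unit gives 7, 9, 4, 8; average 7.
Conditioning on Prey=-3 selects the 3 unit(s) with Rainfall ∈ {4, 6, 5}. Their Deaths values: 7, 9, 8. Mean = 8.
Difference = 7 − 8 = -1.

-1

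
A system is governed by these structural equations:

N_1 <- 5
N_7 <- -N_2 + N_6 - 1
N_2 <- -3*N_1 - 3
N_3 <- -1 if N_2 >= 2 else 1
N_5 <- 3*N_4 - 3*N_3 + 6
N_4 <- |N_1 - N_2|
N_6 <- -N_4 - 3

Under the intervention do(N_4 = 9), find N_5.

30

Intervening sets N_4 = 9 and removes its equation (N_4 <- |N_1 - N_2|).
N_2 = -3*N_1 - 3  [with N_1=5]  = -18
N_3 = -1 if N_2 >= 2 else 1  [with N_2=-18]  = 1
N_5 = 3*N_4 - 3*N_3 + 6  [with N_4=9, N_3=1]  = 30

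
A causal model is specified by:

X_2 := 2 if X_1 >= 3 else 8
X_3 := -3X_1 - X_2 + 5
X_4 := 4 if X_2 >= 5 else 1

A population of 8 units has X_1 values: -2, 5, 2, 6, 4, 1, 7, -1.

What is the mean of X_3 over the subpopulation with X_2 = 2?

-13.5

E[X_3|X_2=2] averages over only the 4 units with X_2=2 (X_1 = 5, 6, 4, 7): X_3 = -12, -15, -9, -18, mean -13.5.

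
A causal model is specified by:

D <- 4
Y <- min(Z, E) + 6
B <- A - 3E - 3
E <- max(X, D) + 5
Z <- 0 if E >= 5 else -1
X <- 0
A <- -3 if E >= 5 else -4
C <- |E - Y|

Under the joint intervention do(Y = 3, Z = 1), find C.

Under do(Y = 3, Z = 1), each intervened variable's structural equation is replaced by its fixed value.
E = max(X, D) + 5  [with X=0, D=4]  = 9
C = |E - Y|  [with E=9, Y=3]  = 6

6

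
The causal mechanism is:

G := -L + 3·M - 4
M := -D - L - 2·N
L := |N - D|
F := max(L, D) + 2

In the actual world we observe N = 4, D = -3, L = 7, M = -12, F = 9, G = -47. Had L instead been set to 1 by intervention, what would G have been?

-23

The intervention breaks the incoming arrows to L: L := |N - D| no longer applies, and L = 1.
M = -D - L - 2·N  [with D=-3, L=1, N=4]  = -6
G = -L + 3·M - 4  [with L=1, M=-6]  = -23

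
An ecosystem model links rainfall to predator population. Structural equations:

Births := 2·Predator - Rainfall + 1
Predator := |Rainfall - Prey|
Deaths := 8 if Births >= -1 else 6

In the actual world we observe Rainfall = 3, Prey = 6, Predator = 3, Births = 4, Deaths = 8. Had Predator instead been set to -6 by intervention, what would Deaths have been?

6

do(Predator=-6) replaces the equation Predator := |Rainfall - Prey| with the constant Predator = -6.
Births = 2·Predator - Rainfall + 1  [with Predator=-6, Rainfall=3]  = -14
Deaths = 8 if Births >= -1 else 6  [with Births=-14]  = 6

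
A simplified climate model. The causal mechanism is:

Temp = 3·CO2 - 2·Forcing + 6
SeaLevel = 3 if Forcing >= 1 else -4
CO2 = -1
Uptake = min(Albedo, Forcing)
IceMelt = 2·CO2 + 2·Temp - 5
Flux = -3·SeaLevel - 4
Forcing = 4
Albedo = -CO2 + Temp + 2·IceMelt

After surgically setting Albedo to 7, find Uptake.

4

do(Albedo=7) replaces the equation Albedo = -CO2 + Temp + 2·IceMelt with the constant Albedo = 7.
Uptake = min(Albedo, Forcing)  [with Albedo=7, Forcing=4]  = 4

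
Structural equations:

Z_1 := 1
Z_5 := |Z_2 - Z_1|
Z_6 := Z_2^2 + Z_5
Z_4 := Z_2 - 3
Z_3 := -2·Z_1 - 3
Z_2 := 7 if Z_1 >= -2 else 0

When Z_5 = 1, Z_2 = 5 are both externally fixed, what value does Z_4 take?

Setting Z_5 = 1, Z_2 = 5 by intervention discards those variables' equations.
Z_4 = Z_2 - 3  [with Z_2=5]  = 2

2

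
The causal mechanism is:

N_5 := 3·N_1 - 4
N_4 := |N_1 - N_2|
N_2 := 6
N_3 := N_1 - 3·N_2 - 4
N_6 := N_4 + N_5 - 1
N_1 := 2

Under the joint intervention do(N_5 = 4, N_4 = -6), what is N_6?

Setting N_5 = 4, N_4 = -6 by intervention discards those variables' equations.
N_6 = N_4 + N_5 - 1  [with N_4=-6, N_5=4]  = -3

-3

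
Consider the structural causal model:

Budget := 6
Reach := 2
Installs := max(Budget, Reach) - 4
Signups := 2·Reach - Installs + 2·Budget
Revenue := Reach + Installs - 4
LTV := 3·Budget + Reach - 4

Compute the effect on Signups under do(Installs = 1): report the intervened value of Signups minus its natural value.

The intervention breaks the incoming arrows to Installs: Installs := max(Budget, Reach) - 4 no longer applies, and Installs = 1.
Signups = 2·Reach - Installs + 2·Budget  [with Reach=2, Installs=1, Budget=6]  = 15
Without intervention: Installs = max(Budget, Reach) - 4  [with Budget=6, Reach=2]  = 2; Signups = 2·Reach - Installs + 2·Budget  [with Reach=2, Installs=2, Budget=6]  = 14.
Change = 15 − 14 = 1.

1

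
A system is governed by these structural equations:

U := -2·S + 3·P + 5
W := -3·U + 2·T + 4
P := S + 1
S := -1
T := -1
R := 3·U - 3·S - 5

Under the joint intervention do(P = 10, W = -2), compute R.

109

Setting P = 10, W = -2 by intervention discards those variables' equations.
U = -2·S + 3·P + 5  [with S=-1, P=10]  = 37
R = 3·U - 3·S - 5  [with U=37, S=-1]  = 109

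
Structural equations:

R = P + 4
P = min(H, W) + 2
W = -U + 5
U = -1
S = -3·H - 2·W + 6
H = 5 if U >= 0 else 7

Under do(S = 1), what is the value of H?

7

do(S=1) replaces the equation S = -3·H - 2·W + 6 with the constant S = 1.
H is not downstream of the intervention, so its value is determined by the original equations.
H = 5 if U >= 0 else 7  [with U=-1]  = 7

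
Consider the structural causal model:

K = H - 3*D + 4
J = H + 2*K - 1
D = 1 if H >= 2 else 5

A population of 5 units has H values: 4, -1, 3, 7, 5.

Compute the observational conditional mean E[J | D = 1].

15.25

E[J|D=1] averages over only the 4 units with D=1 (H = 4, 3, 7, 5): J = 13, 10, 22, 16, mean 15.25.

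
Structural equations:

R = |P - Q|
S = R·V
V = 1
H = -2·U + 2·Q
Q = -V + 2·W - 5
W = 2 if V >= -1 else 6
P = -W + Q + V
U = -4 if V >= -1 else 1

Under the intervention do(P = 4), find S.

6

Under do(P=4), the mechanism P = -W + Q + V is discarded; P is fixed at 4.
W = 2 if V >= -1 else 6  [with V=1]  = 2
Q = -V + 2·W - 5  [with V=1, W=2]  = -2
R = |P - Q|  [with P=4, Q=-2]  = 6
S = R·V  [with R=6, V=1]  = 6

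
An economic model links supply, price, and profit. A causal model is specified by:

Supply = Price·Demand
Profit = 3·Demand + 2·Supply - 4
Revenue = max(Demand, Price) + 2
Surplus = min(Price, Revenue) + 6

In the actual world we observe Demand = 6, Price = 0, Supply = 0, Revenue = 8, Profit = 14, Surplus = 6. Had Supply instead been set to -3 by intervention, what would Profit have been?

do(Supply=-3) replaces the equation Supply = Price·Demand with the constant Supply = -3.
Profit = 3·Demand + 2·Supply - 4  [with Demand=6, Supply=-3]  = 8

8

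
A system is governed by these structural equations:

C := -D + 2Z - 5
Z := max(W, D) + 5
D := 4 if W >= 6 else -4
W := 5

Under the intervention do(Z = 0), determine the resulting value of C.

-1

The intervention breaks the incoming arrows to Z: Z := max(W, D) + 5 no longer applies, and Z = 0.
D = 4 if W >= 6 else -4  [with W=5]  = -4
C = -D + 2Z - 5  [with D=-4, Z=0]  = -1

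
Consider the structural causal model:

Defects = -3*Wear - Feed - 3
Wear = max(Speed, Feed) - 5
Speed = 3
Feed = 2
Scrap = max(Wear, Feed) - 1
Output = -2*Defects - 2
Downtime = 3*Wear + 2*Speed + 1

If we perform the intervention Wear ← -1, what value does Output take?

2

The intervention breaks the incoming arrows to Wear: Wear = max(Speed, Feed) - 5 no longer applies, and Wear = -1.
Defects = -3*Wear - Feed - 3  [with Wear=-1, Feed=2]  = -2
Output = -2*Defects - 2  [with Defects=-2]  = 2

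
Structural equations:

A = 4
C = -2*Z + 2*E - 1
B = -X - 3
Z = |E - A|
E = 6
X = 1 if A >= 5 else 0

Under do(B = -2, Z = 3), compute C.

Under do(B = -2, Z = 3), each intervened variable's structural equation is replaced by its fixed value.
C = -2*Z + 2*E - 1  [with Z=3, E=6]  = 5

5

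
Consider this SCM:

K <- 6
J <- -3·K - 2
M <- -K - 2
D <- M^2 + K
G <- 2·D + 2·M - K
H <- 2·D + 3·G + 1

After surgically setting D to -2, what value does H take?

-81

Under do(D=-2), the mechanism D <- M^2 + K is discarded; D is fixed at -2.
M = -K - 2  [with K=6]  = -8
G = 2·D + 2·M - K  [with D=-2, M=-8, K=6]  = -26
H = 2·D + 3·G + 1  [with D=-2, G=-26]  = -81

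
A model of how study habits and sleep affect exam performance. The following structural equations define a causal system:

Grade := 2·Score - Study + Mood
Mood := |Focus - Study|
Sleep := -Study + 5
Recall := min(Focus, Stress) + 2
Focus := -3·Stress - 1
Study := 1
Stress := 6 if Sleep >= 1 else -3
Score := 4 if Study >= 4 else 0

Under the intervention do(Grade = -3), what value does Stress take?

6

Under do(Grade=-3), the mechanism Grade := 2·Score - Study + Mood is discarded; Grade is fixed at -3.
No directed path runs from Grade to Stress, so Stress keeps its natural value.
Sleep = -Study + 5  [with Study=1]  = 4
Stress = 6 if Sleep >= 1 else -3  [with Sleep=4]  = 6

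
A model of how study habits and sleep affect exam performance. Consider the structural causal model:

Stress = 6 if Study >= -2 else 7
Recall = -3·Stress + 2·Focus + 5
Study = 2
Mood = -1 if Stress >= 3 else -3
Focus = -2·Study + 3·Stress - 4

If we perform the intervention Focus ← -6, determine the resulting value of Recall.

-25

do(Focus=-6) replaces the equation Focus = -2·Study + 3·Stress - 4 with the constant Focus = -6.
Stress = 6 if Study >= -2 else 7  [with Study=2]  = 6
Recall = -3·Stress + 2·Focus + 5  [with Stress=6, Focus=-6]  = -25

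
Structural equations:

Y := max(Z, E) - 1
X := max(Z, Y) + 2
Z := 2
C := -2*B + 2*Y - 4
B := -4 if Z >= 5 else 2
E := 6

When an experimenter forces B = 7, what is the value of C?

do(B=7) replaces the equation B := -4 if Z >= 5 else 2 with the constant B = 7.
Y = max(Z, E) - 1  [with Z=2, E=6]  = 5
C = -2*B + 2*Y - 4  [with B=7, Y=5]  = -8

-8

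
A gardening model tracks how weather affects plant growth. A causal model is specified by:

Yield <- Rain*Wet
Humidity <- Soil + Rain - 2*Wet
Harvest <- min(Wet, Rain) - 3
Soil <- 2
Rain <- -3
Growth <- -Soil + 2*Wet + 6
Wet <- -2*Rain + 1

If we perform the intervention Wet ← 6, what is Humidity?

do(Wet=6) replaces the equation Wet <- -2*Rain + 1 with the constant Wet = 6.
Humidity = Soil + Rain - 2*Wet  [with Soil=2, Rain=-3, Wet=6]  = -13

-13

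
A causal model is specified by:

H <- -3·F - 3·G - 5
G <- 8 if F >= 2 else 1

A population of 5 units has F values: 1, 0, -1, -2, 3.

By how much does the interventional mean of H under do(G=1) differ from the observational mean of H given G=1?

-2.1

The intervention sets G=1 in all 5 units regardless of F. Recomputing H per unit gives -11, -8, -5, -2, -17; average -8.6.
Observing G=1 restricts to units where G's equation naturally yields 1: F ∈ {1, 0, -1, -2}. In that subpopulation H = -11, -8, -5, -2, mean -6.5.
Difference = -8.6 − (-6.5) = -2.1.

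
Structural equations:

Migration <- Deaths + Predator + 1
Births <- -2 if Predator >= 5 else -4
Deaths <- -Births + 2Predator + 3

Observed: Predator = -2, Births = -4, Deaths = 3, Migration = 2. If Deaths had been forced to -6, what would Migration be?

The intervention breaks the incoming arrows to Deaths: Deaths <- -Births + 2Predator + 3 no longer applies, and Deaths = -6.
Migration = Deaths + Predator + 1  [with Deaths=-6, Predator=-2]  = -7

-7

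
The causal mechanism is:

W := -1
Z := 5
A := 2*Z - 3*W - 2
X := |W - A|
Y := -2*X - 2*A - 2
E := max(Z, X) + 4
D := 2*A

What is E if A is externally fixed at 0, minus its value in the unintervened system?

The intervention breaks the incoming arrows to A: A := 2*Z - 3*W - 2 no longer applies, and A = 0.
X = |W - A|  [with W=-1, A=0]  = 1
E = max(Z, X) + 4  [with Z=5, X=1]  = 9
Without intervention: A = 2*Z - 3*W - 2  [with Z=5, W=-1]  = 11; X = |W - A|  [with W=-1, A=11]  = 12; E = max(Z, X) + 4  [with Z=5, X=12]  = 16.
Change = 9 − 16 = -7.

-7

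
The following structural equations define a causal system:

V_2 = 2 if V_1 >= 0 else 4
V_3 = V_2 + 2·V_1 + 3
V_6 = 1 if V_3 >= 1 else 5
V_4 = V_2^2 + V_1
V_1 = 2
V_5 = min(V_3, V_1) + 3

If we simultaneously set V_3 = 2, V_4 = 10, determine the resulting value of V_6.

1

Setting V_3 = 2, V_4 = 10 by intervention discards those variables' equations.
V_6 = 1 if V_3 >= 1 else 5  [with V_3=2]  = 1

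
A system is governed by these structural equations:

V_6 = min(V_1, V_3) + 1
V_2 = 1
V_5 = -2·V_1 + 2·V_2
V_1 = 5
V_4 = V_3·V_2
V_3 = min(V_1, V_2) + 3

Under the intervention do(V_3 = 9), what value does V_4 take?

The intervention breaks the incoming arrows to V_3: V_3 = min(V_1, V_2) + 3 no longer applies, and V_3 = 9.
V_4 = V_3·V_2  [with V_3=9, V_2=1]  = 9

9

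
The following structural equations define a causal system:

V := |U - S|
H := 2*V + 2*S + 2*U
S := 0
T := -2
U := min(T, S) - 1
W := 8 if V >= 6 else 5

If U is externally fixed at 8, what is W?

8

The intervention breaks the incoming arrows to U: U := min(T, S) - 1 no longer applies, and U = 8.
V = |U - S|  [with U=8, S=0]  = 8
W = 8 if V >= 6 else 5  [with V=8]  = 8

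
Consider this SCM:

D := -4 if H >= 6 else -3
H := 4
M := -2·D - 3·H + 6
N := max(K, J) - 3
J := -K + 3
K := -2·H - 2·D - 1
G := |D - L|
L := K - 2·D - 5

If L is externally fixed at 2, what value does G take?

do(L=2) replaces the equation L := K - 2·D - 5 with the constant L = 2.
D = -4 if H >= 6 else -3  [with H=4]  = -3
G = |D - L|  [with D=-3, L=2]  = 5

5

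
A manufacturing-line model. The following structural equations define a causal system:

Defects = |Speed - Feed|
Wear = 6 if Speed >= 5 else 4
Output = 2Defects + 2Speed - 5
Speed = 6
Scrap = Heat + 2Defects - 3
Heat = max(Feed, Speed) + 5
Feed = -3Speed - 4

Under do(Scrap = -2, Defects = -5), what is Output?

-3

Setting Scrap = -2, Defects = -5 by intervention discards those variables' equations.
Output = 2Defects + 2Speed - 5  [with Defects=-5, Speed=6]  = -3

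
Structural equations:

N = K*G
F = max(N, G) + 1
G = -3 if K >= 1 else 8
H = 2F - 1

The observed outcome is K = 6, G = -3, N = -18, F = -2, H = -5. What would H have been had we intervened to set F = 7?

Intervening sets F = 7 and removes its equation (F = max(N, G) + 1).
H = 2F - 1  [with F=7]  = 13

13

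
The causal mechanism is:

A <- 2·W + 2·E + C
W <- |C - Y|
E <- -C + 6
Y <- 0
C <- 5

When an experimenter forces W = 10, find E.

1

Under do(W=10), the mechanism W <- |C - Y| is discarded; W is fixed at 10.
Since E is not a descendant of the intervened variable, it is unaffected.
E = -C + 6  [with C=5]  = 1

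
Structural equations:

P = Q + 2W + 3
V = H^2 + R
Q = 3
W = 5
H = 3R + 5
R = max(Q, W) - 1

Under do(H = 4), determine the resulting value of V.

20

Under do(H=4), the mechanism H = 3R + 5 is discarded; H is fixed at 4.
R = max(Q, W) - 1  [with Q=3, W=5]  = 4
V = H^2 + R  [with H=4, R=4]  = 20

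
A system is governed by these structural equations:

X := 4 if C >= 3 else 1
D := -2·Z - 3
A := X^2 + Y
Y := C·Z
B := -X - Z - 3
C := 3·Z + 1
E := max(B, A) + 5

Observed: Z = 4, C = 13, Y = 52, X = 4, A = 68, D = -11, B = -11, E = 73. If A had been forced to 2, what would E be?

do(A=2) replaces the equation A := X^2 + Y with the constant A = 2.
C = 3·Z + 1  [with Z=4]  = 13
X = 4 if C >= 3 else 1  [with C=13]  = 4
B = -X - Z - 3  [with X=4, Z=4]  = -11
E = max(B, A) + 5  [with B=-11, A=2]  = 7

7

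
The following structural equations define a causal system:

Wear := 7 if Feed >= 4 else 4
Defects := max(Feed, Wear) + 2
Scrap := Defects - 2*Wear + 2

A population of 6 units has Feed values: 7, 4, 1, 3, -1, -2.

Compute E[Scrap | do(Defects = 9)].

Every unit gets Defects=9 under the intervention. Scrap values become -3, -3, 3, 3, 3, 3; E[Scrap|do(Defects=9)] = 1.

1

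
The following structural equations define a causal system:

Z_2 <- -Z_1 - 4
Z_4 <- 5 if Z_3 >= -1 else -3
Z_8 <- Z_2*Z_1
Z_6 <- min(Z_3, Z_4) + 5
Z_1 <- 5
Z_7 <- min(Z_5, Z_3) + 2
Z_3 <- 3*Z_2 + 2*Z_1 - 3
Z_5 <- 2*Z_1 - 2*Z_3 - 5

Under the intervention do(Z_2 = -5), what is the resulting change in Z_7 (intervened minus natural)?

12

Under do(Z_2=-5), the mechanism Z_2 <- -Z_1 - 4 is discarded; Z_2 is fixed at -5.
Z_3 = 3*Z_2 + 2*Z_1 - 3  [with Z_2=-5, Z_1=5]  = -8
Z_5 = 2*Z_1 - 2*Z_3 - 5  [with Z_1=5, Z_3=-8]  = 21
Z_7 = min(Z_5, Z_3) + 2  [with Z_5=21, Z_3=-8]  = -6
Without intervention: Z_2 = -Z_1 - 4  [with Z_1=5]  = -9; Z_3 = 3*Z_2 + 2*Z_1 - 3  [with Z_2=-9, Z_1=5]  = -20; Z_5 = 2*Z_1 - 2*Z_3 - 5  [with Z_1=5, Z_3=-20]  = 45; Z_7 = min(Z_5, Z_3) + 2  [with Z_5=45, Z_3=-20]  = -18.
Change = -6 − (-18) = 12.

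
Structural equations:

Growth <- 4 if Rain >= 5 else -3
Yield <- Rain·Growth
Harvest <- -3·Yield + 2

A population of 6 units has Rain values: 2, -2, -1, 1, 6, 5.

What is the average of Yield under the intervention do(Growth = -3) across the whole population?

do(Growth=-3) breaks Growth's dependence on Rain. With Growth=-3 fixed, Yield across the units is -6, 6, 3, -3, -18, -15, mean -5.5.

-5.5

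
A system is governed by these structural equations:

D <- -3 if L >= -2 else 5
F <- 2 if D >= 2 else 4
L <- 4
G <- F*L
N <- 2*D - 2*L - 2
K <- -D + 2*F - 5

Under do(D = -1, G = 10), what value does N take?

The joint intervention fixes D = -1, G = 10, removing each variable's own equation.
N = 2*D - 2*L - 2  [with D=-1, L=4]  = -12

-12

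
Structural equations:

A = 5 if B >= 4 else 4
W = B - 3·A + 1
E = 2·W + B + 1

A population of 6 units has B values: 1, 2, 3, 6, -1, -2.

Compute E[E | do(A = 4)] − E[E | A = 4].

Every unit gets A=4 under the intervention. E values become -18, -15, -12, -3, -24, -27; E[E|do(A=4)] = -16.5.
Conditioning on A=4 selects the 5 unit(s) with B ∈ {1, 2, 3, -1, -2}. Their E values: -18, -15, -12, -24, -27. Mean = -19.2.
Difference = -16.5 − (-19.2) = 2.7.

2.7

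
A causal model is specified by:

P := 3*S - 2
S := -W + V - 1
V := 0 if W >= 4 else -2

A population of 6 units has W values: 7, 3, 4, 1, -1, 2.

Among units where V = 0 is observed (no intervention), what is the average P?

Observing V=0 restricts to units where V's equation naturally yields 0: W ∈ {7, 4}. In that subpopulation P = -26, -17, mean -21.5.

-21.5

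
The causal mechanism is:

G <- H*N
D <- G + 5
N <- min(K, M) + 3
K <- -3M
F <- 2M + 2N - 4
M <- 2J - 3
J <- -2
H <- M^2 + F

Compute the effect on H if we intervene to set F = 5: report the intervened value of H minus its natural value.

31

The intervention breaks the incoming arrows to F: F <- 2M + 2N - 4 no longer applies, and F = 5.
M = 2J - 3  [with J=-2]  = -7
H = M^2 + F  [with M=-7, F=5]  = 54
Without intervention: M = 2J - 3  [with J=-2]  = -7; K = -3M  [with M=-7]  = 21; N = min(K, M) + 3  [with K=21, M=-7]  = -4; F = 2M + 2N - 4  [with M=-7, N=-4]  = -26; H = M^2 + F  [with M=-7, F=-26]  = 23.
Change = 54 − 23 = 31.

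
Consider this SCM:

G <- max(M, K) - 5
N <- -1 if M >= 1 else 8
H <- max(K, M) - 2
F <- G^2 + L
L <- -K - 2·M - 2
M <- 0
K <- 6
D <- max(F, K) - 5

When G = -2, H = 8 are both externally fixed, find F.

Setting G = -2, H = 8 by intervention discards those variables' equations.
L = -K - 2·M - 2  [with K=6, M=0]  = -8
F = G^2 + L  [with G=-2, L=-8]  = -4

-4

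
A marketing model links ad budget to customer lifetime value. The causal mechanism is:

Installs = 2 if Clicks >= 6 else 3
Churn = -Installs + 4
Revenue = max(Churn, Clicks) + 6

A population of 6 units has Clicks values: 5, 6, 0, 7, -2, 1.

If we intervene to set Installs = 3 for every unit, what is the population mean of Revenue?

do(Installs=3) breaks Installs's dependence on Clicks. With Installs=3 fixed, Revenue across the units is 11, 12, 7, 13, 7, 7, mean 9.5.

9.5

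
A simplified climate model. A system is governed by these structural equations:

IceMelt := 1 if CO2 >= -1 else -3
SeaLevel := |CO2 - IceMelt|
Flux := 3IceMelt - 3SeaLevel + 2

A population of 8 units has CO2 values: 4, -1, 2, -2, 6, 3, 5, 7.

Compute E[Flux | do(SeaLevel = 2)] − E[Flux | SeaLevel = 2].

-1.5

The intervention sets SeaLevel=2 in all 8 units regardless of CO2. Recomputing Flux per unit gives -1, -1, -1, -13, -1, -1, -1, -1; average -2.5.
Observing SeaLevel=2 restricts to units where SeaLevel's equation naturally yields 2: CO2 ∈ {-1, 3}. In that subpopulation Flux = -1, -1, mean -1.
Difference = -2.5 − (-1) = -1.5.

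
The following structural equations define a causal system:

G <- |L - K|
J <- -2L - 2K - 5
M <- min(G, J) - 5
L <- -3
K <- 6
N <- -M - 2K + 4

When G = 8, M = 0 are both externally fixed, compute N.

-8

The joint intervention fixes G = 8, M = 0, removing each variable's own equation.
N = -M - 2K + 4  [with M=0, K=6]  = -8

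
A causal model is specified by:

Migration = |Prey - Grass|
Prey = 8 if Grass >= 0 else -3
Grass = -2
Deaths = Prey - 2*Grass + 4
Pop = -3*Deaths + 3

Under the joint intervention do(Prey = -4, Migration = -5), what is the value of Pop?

-9

Setting Prey = -4, Migration = -5 by intervention discards those variables' equations.
Deaths = Prey - 2*Grass + 4  [with Prey=-4, Grass=-2]  = 4
Pop = -3*Deaths + 3  [with Deaths=4]  = -9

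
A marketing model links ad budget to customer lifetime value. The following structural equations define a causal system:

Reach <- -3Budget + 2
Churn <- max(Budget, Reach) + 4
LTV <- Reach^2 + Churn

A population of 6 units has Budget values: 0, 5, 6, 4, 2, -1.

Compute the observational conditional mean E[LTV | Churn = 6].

E[LTV|Churn=6] averages over only the 2 units with Churn=6 (Budget = 0, 2): LTV = 10, 22, mean 16.

16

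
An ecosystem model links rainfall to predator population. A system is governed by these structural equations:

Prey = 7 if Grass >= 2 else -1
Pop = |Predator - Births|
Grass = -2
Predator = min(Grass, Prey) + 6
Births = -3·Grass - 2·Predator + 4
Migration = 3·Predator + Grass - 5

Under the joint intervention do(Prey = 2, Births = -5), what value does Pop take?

9

The joint intervention fixes Prey = 2, Births = -5, removing each variable's own equation.
Predator = min(Grass, Prey) + 6  [with Grass=-2, Prey=2]  = 4
Pop = |Predator - Births|  [with Predator=4, Births=-5]  = 9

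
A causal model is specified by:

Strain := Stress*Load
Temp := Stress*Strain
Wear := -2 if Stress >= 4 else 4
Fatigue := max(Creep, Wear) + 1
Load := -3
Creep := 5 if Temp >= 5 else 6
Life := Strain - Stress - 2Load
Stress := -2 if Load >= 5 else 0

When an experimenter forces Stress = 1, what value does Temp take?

-3

Under do(Stress=1), the mechanism Stress := -2 if Load >= 5 else 0 is discarded; Stress is fixed at 1.
Strain = Stress*Load  [with Stress=1, Load=-3]  = -3
Temp = Stress*Strain  [with Stress=1, Strain=-3]  = -3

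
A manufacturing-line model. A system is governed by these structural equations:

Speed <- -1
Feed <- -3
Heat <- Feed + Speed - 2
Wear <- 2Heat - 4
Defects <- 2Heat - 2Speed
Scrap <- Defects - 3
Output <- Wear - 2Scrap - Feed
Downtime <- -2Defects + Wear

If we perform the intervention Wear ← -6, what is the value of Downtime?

do(Wear=-6) replaces the equation Wear <- 2Heat - 4 with the constant Wear = -6.
Heat = Feed + Speed - 2  [with Feed=-3, Speed=-1]  = -6
Defects = 2Heat - 2Speed  [with Heat=-6, Speed=-1]  = -10
Downtime = -2Defects + Wear  [with Defects=-10, Wear=-6]  = 14

14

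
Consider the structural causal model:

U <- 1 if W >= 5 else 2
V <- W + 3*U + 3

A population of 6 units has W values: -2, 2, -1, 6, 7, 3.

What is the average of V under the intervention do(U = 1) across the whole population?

Under do(U=1), U's equation is replaced by U=1 for every unit. Per-unit V: 4, 8, 5, 12, 13, 9. Mean = 8.5.

8.5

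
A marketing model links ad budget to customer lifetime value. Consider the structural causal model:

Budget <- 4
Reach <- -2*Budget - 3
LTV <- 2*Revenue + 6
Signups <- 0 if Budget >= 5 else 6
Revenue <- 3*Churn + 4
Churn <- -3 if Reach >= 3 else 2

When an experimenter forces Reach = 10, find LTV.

Under do(Reach=10), the mechanism Reach <- -2*Budget - 3 is discarded; Reach is fixed at 10.
Churn = -3 if Reach >= 3 else 2  [with Reach=10]  = -3
Revenue = 3*Churn + 4  [with Churn=-3]  = -5
LTV = 2*Revenue + 6  [with Revenue=-5]  = -4

-4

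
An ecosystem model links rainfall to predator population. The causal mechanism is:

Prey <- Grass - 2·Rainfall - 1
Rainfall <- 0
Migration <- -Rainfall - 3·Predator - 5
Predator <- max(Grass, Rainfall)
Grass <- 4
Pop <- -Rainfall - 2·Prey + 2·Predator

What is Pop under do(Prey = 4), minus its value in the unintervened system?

-2

The intervention breaks the incoming arrows to Prey: Prey <- Grass - 2·Rainfall - 1 no longer applies, and Prey = 4.
Predator = max(Grass, Rainfall)  [with Grass=4, Rainfall=0]  = 4
Pop = -Rainfall - 2·Prey + 2·Predator  [with Rainfall=0, Prey=4, Predator=4]  = 0
Without intervention: Prey = Grass - 2·Rainfall - 1  [with Grass=4, Rainfall=0]  = 3; Predator = max(Grass, Rainfall)  [with Grass=4, Rainfall=0]  = 4; Pop = -Rainfall - 2·Prey + 2·Predator  [with Rainfall=0, Prey=3, Predator=4]  = 2.
Change = 0 − 2 = -2.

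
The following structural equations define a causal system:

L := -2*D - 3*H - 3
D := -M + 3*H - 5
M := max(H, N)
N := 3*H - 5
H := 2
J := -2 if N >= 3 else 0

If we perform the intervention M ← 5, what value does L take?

The intervention breaks the incoming arrows to M: M := max(H, N) no longer applies, and M = 5.
D = -M + 3*H - 5  [with M=5, H=2]  = -4
L = -2*D - 3*H - 3  [with D=-4, H=2]  = -1

-1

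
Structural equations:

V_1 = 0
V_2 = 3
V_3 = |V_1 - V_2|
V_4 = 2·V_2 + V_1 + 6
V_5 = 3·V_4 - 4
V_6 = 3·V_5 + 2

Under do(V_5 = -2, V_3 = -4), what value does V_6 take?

The joint intervention fixes V_5 = -2, V_3 = -4, removing each variable's own equation.
V_6 = 3·V_5 + 2  [with V_5=-2]  = -4

-4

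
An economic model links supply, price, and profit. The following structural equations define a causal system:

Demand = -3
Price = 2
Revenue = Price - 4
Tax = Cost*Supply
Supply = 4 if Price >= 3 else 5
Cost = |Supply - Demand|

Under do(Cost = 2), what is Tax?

Under do(Cost=2), the mechanism Cost = |Supply - Demand| is discarded; Cost is fixed at 2.
Supply = 4 if Price >= 3 else 5  [with Price=2]  = 5
Tax = Cost*Supply  [with Cost=2, Supply=5]  = 10

10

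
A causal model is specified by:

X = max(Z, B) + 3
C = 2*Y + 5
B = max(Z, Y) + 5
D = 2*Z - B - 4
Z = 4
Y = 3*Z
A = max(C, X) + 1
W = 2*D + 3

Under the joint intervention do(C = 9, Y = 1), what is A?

The joint intervention fixes C = 9, Y = 1, removing each variable's own equation.
B = max(Z, Y) + 5  [with Z=4, Y=1]  = 9
X = max(Z, B) + 3  [with Z=4, B=9]  = 12
A = max(C, X) + 1  [with C=9, X=12]  = 13

13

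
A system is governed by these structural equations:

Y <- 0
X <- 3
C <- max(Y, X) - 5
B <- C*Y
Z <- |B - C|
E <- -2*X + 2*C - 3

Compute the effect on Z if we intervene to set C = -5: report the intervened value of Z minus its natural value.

The intervention breaks the incoming arrows to C: C <- max(Y, X) - 5 no longer applies, and C = -5.
B = C*Y  [with C=-5, Y=0]  = 0
Z = |B - C|  [with B=0, C=-5]  = 5
Without intervention: C = max(Y, X) - 5  [with Y=0, X=3]  = -2; B = C*Y  [with C=-2, Y=0]  = 0; Z = |B - C|  [with B=0, C=-2]  = 2.
Change = 5 − 2 = 3.

3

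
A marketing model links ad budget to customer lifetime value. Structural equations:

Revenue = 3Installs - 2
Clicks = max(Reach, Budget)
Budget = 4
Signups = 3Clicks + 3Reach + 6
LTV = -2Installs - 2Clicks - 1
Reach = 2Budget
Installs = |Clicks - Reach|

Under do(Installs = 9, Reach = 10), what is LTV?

Under do(Installs = 9, Reach = 10), each intervened variable's structural equation is replaced by its fixed value.
Clicks = max(Reach, Budget)  [with Reach=10, Budget=4]  = 10
LTV = -2Installs - 2Clicks - 1  [with Installs=9, Clicks=10]  = -39

-39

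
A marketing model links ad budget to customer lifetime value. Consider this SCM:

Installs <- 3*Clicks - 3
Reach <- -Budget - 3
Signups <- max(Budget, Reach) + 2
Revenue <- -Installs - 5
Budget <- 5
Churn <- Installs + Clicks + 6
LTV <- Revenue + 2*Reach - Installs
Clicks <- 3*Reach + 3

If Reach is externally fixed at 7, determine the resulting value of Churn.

99

Under do(Reach=7), the mechanism Reach <- -Budget - 3 is discarded; Reach is fixed at 7.
Clicks = 3*Reach + 3  [with Reach=7]  = 24
Installs = 3*Clicks - 3  [with Clicks=24]  = 69
Churn = Installs + Clicks + 6  [with Installs=69, Clicks=24]  = 99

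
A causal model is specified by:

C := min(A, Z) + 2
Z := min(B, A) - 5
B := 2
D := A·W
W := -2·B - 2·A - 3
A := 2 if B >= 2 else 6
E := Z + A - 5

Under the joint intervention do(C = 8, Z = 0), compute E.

-3

Under do(C = 8, Z = 0), each intervened variable's structural equation is replaced by its fixed value.
A = 2 if B >= 2 else 6  [with B=2]  = 2
E = Z + A - 5  [with Z=0, A=2]  = -3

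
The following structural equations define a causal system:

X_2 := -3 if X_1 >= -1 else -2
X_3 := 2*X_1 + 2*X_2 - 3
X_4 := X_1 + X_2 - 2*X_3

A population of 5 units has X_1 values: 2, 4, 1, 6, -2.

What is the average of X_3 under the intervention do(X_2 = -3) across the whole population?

-4.6

Every unit gets X_2=-3 under the intervention. X_3 values become -5, -1, -7, 3, -13; E[X_3|do(X_2=-3)] = -4.6.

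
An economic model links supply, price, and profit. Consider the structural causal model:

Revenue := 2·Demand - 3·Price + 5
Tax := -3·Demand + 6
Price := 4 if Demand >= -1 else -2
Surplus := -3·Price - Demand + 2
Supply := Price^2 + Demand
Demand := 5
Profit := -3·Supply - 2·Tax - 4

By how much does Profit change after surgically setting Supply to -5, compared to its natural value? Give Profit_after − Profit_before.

78

The intervention breaks the incoming arrows to Supply: Supply := Price^2 + Demand no longer applies, and Supply = -5.
Tax = -3·Demand + 6  [with Demand=5]  = -9
Profit = -3·Supply - 2·Tax - 4  [with Supply=-5, Tax=-9]  = 29
Without intervention: Price = 4 if Demand >= -1 else -2  [with Demand=5]  = 4; Supply = Price^2 + Demand  [with Price=4, Demand=5]  = 21; Tax = -3·Demand + 6  [with Demand=5]  = -9; Profit = -3·Supply - 2·Tax - 4  [with Supply=21, Tax=-9]  = -49.
Change = 29 − (-49) = 78.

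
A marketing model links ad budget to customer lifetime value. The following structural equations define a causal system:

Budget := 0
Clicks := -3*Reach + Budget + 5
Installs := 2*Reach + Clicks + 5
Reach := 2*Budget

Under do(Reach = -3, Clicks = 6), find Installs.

Setting Reach = -3, Clicks = 6 by intervention discards those variables' equations.
Installs = 2*Reach + Clicks + 5  [with Reach=-3, Clicks=6]  = 5

5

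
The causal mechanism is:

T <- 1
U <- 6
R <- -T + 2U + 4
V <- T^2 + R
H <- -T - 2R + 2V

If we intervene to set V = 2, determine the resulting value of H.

-27

Intervening sets V = 2 and removes its equation (V <- T^2 + R).
R = -T + 2U + 4  [with T=1, U=6]  = 15
H = -T - 2R + 2V  [with T=1, R=15, V=2]  = -27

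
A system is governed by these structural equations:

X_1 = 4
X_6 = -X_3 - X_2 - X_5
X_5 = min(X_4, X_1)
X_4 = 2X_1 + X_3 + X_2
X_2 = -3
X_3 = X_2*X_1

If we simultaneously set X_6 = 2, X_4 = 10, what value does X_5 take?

4

Setting X_6 = 2, X_4 = 10 by intervention discards those variables' equations.
X_5 = min(X_4, X_1)  [with X_4=10, X_1=4]  = 4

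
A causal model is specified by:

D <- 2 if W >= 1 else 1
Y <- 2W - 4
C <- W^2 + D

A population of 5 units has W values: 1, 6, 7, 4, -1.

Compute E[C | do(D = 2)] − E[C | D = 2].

The intervention sets D=2 in all 5 units regardless of W. Recomputing C per unit gives 3, 38, 51, 18, 3; average 22.6.
Conditioning on D=2 selects the 4 unit(s) with W ∈ {1, 6, 7, 4}. Their C values: 3, 38, 51, 18. Mean = 27.5.
Difference = 22.6 − 27.5 = -4.9.

-4.9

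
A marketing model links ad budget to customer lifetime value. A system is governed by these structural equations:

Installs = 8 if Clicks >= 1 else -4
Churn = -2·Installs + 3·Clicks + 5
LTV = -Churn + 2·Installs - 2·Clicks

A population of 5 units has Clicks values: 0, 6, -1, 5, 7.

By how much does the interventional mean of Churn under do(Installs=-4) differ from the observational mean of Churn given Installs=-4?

11.7

Under do(Installs=-4), Installs's equation is replaced by Installs=-4 for every unit. Per-unit Churn: 13, 31, 10, 28, 34. Mean = 23.2.
Conditioning on Installs=-4 selects the 2 unit(s) with Clicks ∈ {0, -1}. Their Churn values: 13, 10. Mean = 11.5.
Difference = 23.2 − 11.5 = 11.7.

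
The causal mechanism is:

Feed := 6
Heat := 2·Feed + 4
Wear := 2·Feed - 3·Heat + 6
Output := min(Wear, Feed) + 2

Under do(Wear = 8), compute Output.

8

The intervention breaks the incoming arrows to Wear: Wear := 2·Feed - 3·Heat + 6 no longer applies, and Wear = 8.
Output = min(Wear, Feed) + 2  [with Wear=8, Feed=6]  = 8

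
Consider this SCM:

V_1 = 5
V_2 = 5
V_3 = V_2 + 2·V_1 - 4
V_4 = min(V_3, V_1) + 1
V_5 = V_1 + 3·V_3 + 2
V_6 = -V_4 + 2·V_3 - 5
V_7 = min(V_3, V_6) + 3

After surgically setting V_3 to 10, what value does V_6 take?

9

The intervention breaks the incoming arrows to V_3: V_3 = V_2 + 2·V_1 - 4 no longer applies, and V_3 = 10.
V_4 = min(V_3, V_1) + 1  [with V_3=10, V_1=5]  = 6
V_6 = -V_4 + 2·V_3 - 5  [with V_4=6, V_3=10]  = 9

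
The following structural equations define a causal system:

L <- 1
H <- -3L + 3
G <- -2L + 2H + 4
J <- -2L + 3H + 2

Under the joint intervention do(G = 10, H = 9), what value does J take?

27

The joint intervention fixes G = 10, H = 9, removing each variable's own equation.
J = -2L + 3H + 2  [with L=1, H=9]  = 27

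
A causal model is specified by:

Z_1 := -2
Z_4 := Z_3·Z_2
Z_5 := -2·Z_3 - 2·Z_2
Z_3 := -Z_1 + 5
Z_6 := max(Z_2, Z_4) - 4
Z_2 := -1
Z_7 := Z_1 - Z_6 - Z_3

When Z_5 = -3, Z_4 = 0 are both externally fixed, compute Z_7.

-5

Setting Z_5 = -3, Z_4 = 0 by intervention discards those variables' equations.
Z_3 = -Z_1 + 5  [with Z_1=-2]  = 7
Z_6 = max(Z_2, Z_4) - 4  [with Z_2=-1, Z_4=0]  = -4
Z_7 = Z_1 - Z_6 - Z_3  [with Z_1=-2, Z_6=-4, Z_3=7]  = -5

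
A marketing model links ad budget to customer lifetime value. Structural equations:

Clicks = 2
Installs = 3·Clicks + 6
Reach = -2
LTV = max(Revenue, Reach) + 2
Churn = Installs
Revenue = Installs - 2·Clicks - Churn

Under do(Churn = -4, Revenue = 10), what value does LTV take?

The joint intervention fixes Churn = -4, Revenue = 10, removing each variable's own equation.
LTV = max(Revenue, Reach) + 2  [with Revenue=10, Reach=-2]  = 12

12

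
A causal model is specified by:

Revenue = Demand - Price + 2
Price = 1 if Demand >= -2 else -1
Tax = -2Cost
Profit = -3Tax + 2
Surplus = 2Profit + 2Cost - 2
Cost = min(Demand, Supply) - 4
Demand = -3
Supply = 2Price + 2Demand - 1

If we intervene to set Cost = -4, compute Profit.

-22

The intervention breaks the incoming arrows to Cost: Cost = min(Demand, Supply) - 4 no longer applies, and Cost = -4.
Tax = -2Cost  [with Cost=-4]  = 8
Profit = -3Tax + 2  [with Tax=8]  = -22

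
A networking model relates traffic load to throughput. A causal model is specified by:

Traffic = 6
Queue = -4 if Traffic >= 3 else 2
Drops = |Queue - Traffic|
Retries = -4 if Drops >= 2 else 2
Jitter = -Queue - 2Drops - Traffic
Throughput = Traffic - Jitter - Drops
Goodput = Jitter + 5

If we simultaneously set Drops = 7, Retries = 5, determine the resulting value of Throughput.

15

Setting Drops = 7, Retries = 5 by intervention discards those variables' equations.
Queue = -4 if Traffic >= 3 else 2  [with Traffic=6]  = -4
Jitter = -Queue - 2Drops - Traffic  [with Queue=-4, Drops=7, Traffic=6]  = -16
Throughput = Traffic - Jitter - Drops  [with Traffic=6, Jitter=-16, Drops=7]  = 15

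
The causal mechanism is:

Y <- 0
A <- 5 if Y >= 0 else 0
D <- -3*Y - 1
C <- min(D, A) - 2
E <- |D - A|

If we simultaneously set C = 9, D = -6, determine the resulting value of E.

11

The joint intervention fixes C = 9, D = -6, removing each variable's own equation.
A = 5 if Y >= 0 else 0  [with Y=0]  = 5
E = |D - A|  [with D=-6, A=5]  = 11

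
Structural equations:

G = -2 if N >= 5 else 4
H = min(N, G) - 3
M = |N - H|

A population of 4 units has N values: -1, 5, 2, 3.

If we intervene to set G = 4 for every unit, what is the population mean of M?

do(G=4) breaks G's dependence on N. With G=4 fixed, M across the units is 3, 4, 3, 3, mean 3.25.

3.25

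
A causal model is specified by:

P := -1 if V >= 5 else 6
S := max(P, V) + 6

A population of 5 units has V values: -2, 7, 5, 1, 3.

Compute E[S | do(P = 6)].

do(P=6) breaks P's dependence on V. With P=6 fixed, S across the units is 12, 13, 12, 12, 12, mean 12.2.

12.2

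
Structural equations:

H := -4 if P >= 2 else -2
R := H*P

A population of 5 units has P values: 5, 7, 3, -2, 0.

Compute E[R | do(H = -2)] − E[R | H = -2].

-7.2

Every unit gets H=-2 under the intervention. R values become -10, -14, -6, 4, 0; E[R|do(H=-2)] = -5.2.
E[R|H=-2] averages over only the 2 units with H=-2 (P = -2, 0): R = 4, 0, mean 2.
Difference = -5.2 − 2 = -7.2.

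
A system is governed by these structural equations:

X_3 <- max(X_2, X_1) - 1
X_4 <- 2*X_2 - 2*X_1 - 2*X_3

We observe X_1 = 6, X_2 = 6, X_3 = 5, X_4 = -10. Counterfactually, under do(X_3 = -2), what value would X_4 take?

The intervention breaks the incoming arrows to X_3: X_3 <- max(X_2, X_1) - 1 no longer applies, and X_3 = -2.
X_4 = 2*X_2 - 2*X_1 - 2*X_3  [with X_2=6, X_1=6, X_3=-2]  = 4

4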